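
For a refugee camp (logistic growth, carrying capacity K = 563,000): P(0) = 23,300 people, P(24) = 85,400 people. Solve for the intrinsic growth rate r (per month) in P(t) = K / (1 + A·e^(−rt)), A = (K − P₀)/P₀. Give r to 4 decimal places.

A = (563000 − 23300)/23300 = 23.16309
85400 = 563000/(1 + 23.16309·e^(−r·24)) → e^(−24r) = (6.59251 − 1)/23.16309 = 0.24144
r = −ln(0.24144)/24 = 1.42113/24

r ≈ 0.0592 per month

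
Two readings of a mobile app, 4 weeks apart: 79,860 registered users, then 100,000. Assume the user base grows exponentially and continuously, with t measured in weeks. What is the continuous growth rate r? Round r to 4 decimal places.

r ≈ 0.0562 per week

100000 = 79860 · e^(r·4)
e^(4r) = 100000/79860 = 1.25219
r = ln(1.25219) / 4 = 0.2249 / 4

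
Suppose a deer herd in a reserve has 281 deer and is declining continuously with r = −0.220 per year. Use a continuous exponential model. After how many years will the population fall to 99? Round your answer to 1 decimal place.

99 = 281 · e^(-0.22·t)
t = ln(99/281) / -0.22 = ln(0.35231) / -0.22 = -1.04323 / -0.22

t ≈ 4.7 years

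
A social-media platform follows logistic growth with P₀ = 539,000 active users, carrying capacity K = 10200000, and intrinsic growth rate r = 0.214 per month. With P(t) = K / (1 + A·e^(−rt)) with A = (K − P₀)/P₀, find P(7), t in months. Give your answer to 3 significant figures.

A = (10200000 − 539000)/539000 = 17.92393
P(7) = 10200000 / (1 + 17.92393·e^(−0.214·7)) = 10200000 / (1 + 17.92393·0.223577)
= 10200000 / 5.00738 ≈ 2036994.69

≈ 2,040,000 active users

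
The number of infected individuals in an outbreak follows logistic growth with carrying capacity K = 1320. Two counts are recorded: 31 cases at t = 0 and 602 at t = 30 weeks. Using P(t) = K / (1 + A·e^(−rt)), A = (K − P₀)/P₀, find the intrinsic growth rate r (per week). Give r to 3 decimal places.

A = (1320 − 31)/31 = 41.58065
602 = 1320/(1 + 41.58065·e^(−r·30)) → e^(−30r) = (2.19269 − 1)/41.58065 = 0.028684
r = −ln(0.028684)/30 = 3.55142/30

r ≈ 0.118 per week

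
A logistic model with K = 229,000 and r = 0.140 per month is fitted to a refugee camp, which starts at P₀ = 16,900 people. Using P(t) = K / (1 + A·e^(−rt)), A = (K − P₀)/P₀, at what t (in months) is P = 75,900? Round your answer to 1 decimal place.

A = (229000 − 16900)/16900 = 12.5503
75900 = 229000/(1 + 12.5503·e^(−0.14t)) → 1 + 12.5503·e^(−0.14t) = 3.01713
e^(−0.14t) = 0.160724 → t = ln(6.22186)/0.14 = 1.82807/0.14

t ≈ 13.1 months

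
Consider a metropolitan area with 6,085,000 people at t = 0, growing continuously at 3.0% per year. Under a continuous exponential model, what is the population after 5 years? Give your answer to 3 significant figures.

P(5) = 6085000 · e^(0.03·5) = 6085000 · e^(0.15)
= 6085000 · 1.16183 ≈ 7069761.37

≈ 7,070,000 people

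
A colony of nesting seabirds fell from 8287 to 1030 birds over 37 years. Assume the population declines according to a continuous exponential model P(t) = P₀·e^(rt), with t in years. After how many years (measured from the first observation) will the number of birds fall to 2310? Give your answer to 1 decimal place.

t ≈ 22.7 years

r = ln(1030/8287) / 37 ≈ -0.056355 per year
t = ln(2310/8287) / r = -1.27744 / -0.056355 ≈ 22.668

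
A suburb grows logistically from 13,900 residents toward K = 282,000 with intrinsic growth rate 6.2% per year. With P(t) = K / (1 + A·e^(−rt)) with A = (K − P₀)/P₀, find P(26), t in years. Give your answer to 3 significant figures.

A = (282000 − 13900)/13900 = 19.28777
P(26) = 282000 / (1 + 19.28777·e^(−0.062·26)) = 282000 / (1 + 19.28777·0.199488)
= 282000 / 4.84768 ≈ 58172.12

≈ 58,200 residents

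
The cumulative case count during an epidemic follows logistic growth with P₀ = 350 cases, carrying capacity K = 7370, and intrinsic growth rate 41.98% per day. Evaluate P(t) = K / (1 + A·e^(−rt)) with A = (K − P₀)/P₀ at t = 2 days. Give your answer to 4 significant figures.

≈ 762.8 cases

A = (7370 − 350)/350 = 20.05714
P(2) = 7370 / (1 + 20.05714·e^(−0.4198·2)) = 7370 / (1 + 20.05714·0.431883)
= 7370 / 9.66234 ≈ 762.75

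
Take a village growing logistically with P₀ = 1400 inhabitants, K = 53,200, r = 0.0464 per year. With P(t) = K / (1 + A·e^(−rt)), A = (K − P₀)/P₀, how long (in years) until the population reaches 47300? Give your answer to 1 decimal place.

A = (53200 − 1400)/1400 = 37
47300 = 53200/(1 + 37·e^(−0.0464t)) → 1 + 37·e^(−0.0464t) = 1.12474
e^(−0.0464t) = 0.003371 → t = ln(296.62712)/0.0464 = 5.69248/0.0464

t ≈ 122.7 years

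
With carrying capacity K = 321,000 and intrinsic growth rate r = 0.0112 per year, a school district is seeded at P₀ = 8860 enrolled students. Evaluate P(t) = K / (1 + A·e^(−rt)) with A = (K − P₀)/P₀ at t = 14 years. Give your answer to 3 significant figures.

≈ 10,300 enrolled students

A = (321000 − 8860)/8860 = 35.23025
P(14) = 321000 / (1 + 35.23025·e^(−0.0112·14)) = 321000 / (1 + 35.23025·0.854875)
= 321000 / 31.11746 ≈ 10315.75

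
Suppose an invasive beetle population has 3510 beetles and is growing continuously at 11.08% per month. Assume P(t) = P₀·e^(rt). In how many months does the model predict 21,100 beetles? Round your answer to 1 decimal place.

21100 = 3510 · e^(0.1108·t)
t = ln(21100/3510) / 0.1108 = ln(6.0114) / 0.1108 = 1.79366 / 0.1108

t ≈ 16.2 months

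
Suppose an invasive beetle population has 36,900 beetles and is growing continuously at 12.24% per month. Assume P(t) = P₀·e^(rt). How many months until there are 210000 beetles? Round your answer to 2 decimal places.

t ≈ 14.21 months

210000 = 36900 · e^(0.1224·t)
t = ln(210000/36900) / 0.1224 = ln(5.69106) / 0.1224 = 1.7389 / 0.1224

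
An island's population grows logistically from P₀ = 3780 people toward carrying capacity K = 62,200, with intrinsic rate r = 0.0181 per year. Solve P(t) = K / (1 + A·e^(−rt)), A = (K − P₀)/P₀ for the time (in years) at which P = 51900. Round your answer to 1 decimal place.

A = (62200 − 3780)/3780 = 15.45503
51900 = 62200/(1 + 15.45503·e^(−0.0181t)) → 1 + 15.45503·e^(−0.0181t) = 1.19846
e^(−0.0181t) = 0.012841 → t = ln(77.87533)/0.0181 = 4.35511/0.0181

t ≈ 240.6 years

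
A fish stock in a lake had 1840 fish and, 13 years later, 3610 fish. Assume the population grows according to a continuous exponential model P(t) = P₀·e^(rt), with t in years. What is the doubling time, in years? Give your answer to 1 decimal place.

doubling time ≈ 13.4 years

r = ln(3610/1840) / 13 = ln(1.96196) / 13 ≈ 0.051842 per year
doubling time = ln 2 / |r| = 0.69315 / 0.051842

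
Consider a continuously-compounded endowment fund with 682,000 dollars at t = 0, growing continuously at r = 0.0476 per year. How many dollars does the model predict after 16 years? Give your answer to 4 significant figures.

≈ 1,461,000 dollars

P(16) = 682000 · e^(0.0476·16) = 682000 · e^(0.7616)
= 682000 · 2.1417 ≈ 1460639.54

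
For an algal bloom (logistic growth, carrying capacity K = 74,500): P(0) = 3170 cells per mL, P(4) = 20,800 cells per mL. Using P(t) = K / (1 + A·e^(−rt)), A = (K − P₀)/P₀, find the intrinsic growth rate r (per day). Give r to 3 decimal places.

r ≈ 0.541 per day

A = (74500 − 3170)/3170 = 22.50158
20800 = 74500/(1 + 22.50158·e^(−r·4)) → e^(−4r) = (3.58173 − 1)/22.50158 = 0.114736
r = −ln(0.114736)/4 = 2.16513/4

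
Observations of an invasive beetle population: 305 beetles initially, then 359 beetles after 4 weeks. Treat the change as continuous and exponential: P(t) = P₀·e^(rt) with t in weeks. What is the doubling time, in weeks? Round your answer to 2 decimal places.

r = ln(359/305) / 4 = ln(1.17705) / 4 ≈ 0.040753 per week
doubling time = ln 2 / |r| = 0.69315 / 0.040753

doubling time ≈ 17.01 weeks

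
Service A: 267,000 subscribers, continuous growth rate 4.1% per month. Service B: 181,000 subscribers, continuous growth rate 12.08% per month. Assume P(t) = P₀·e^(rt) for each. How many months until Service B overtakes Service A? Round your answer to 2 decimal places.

t ≈ 4.87 months

267000·e^(0.041t) = 181000·e^(0.1208t)
267000/181000 = e^((0.1208 − 0.041)t) → ln(1.47514) = 0.0798·t
t = 0.38875 / 0.0798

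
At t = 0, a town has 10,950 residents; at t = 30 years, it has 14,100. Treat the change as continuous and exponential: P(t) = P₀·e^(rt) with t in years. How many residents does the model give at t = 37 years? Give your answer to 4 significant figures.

r = ln(14100/10950) / 30 ≈ 0.008428 per year
P(37) = 10950 · e^(0.008428·37) = 10950 · 1.36592 ≈ 14956.85

≈ 14,960 residents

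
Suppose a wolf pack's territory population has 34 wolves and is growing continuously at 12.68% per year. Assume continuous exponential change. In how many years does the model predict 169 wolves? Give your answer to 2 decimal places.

t ≈ 12.65 years

169 = 34 · e^(0.1268·t)
t = ln(169/34) / 0.1268 = ln(4.97059) / 0.1268 = 1.60354 / 0.1268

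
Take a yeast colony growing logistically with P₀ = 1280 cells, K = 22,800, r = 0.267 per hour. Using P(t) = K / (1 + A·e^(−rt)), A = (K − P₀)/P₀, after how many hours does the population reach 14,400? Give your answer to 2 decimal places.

t ≈ 12.59 hours

A = (22800 − 1280)/1280 = 16.8125
14400 = 22800/(1 + 16.8125·e^(−0.267t)) → 1 + 16.8125·e^(−0.267t) = 1.58333
e^(−0.267t) = 0.034696 → t = ln(28.82143)/0.267 = 3.36112/0.267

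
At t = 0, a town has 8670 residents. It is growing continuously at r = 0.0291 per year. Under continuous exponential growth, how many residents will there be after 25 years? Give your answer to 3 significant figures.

≈ 17,900 residents

P(25) = 8670 · e^(0.0291·25) = 8670 · e^(0.7275)
= 8670 · 2.0699 ≈ 17946.03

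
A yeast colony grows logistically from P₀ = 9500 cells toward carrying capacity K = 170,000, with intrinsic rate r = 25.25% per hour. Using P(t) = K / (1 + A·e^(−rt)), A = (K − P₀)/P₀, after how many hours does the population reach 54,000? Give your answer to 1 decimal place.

t ≈ 8.2 hours

A = (170000 − 9500)/9500 = 16.89474
54000 = 170000/(1 + 16.89474·e^(−0.2525t)) → 1 + 16.89474·e^(−0.2525t) = 3.14815
e^(−0.2525t) = 0.127149 → t = ln(7.86479)/0.2525 = 2.0624/0.2525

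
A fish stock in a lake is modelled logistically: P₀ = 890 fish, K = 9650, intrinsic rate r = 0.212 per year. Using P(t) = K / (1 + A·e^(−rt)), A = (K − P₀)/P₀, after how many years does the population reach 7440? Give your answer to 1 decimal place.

A = (9650 − 890)/890 = 9.8427
7440 = 9650/(1 + 9.8427·e^(−0.212t)) → 1 + 9.8427·e^(−0.212t) = 1.29704
e^(−0.212t) = 0.030179 → t = ln(33.13559)/0.212 = 3.50061/0.212

t ≈ 16.5 years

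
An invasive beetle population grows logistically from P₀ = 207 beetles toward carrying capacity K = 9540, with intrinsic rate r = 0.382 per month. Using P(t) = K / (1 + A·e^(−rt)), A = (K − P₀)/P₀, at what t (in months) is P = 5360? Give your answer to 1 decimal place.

A = (9540 − 207)/207 = 45.08696
5360 = 9540/(1 + 45.08696·e^(−0.382t)) → 1 + 45.08696·e^(−0.382t) = 1.77985
e^(−0.382t) = 0.017297 → t = ln(57.81485)/0.382 = 4.05725/0.382

t ≈ 10.6 months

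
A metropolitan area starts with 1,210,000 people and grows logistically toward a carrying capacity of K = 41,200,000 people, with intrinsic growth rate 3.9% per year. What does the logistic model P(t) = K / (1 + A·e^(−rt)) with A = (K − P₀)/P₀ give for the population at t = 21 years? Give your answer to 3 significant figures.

≈ 2,650,000 people

A = (41200000 − 1210000)/1210000 = 33.04959
P(21) = 41200000 / (1 + 33.04959·e^(−0.039·21)) = 41200000 / (1 + 33.04959·0.440872)
= 41200000 / 15.57065 ≈ 2646004.28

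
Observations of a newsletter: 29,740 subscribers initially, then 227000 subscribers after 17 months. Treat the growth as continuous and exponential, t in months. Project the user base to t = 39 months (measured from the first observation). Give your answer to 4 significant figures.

r = ln(227000/29740) / 17 ≈ 0.119556 per month
P(39) = 29740 · e^(0.119556·39) = 29740 · 105.92122 ≈ 3150097.2

≈ 3,150,000 subscribers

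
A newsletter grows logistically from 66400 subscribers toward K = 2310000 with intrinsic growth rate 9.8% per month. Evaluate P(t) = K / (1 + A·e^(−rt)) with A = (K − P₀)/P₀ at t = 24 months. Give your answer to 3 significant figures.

≈ 548,000 subscribers

A = (2310000 − 66400)/66400 = 33.78916
P(24) = 2310000 / (1 + 33.78916·e^(−0.098·24)) = 2310000 / (1 + 33.78916·0.095179)
= 2310000 / 4.21601 ≈ 547912.05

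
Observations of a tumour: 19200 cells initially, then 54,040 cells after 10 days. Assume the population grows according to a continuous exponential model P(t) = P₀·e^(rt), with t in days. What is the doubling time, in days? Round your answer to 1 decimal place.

r = ln(54040/19200) / 10 = ln(2.81458) / 10 ≈ 0.103481 per day
doubling time = ln 2 / |r| = 0.69315 / 0.103481

doubling time ≈ 6.7 days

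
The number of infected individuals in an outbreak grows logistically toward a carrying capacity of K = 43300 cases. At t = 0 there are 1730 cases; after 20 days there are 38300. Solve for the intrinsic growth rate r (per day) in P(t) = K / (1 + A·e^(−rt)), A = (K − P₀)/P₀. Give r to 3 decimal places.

r ≈ 0.261 per day

A = (43300 − 1730)/1730 = 24.0289
38300 = 43300/(1 + 24.0289·e^(−r·20)) → e^(−20r) = (1.13055 − 1)/24.0289 = 0.005433
r = −ln(0.005433)/20 = 5.21527/20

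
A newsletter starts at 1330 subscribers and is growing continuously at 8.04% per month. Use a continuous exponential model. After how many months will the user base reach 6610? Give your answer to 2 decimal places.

6610 = 1330 · e^(0.0804·t)
t = ln(6610/1330) / 0.0804 = ln(4.96992) / 0.0804 = 1.6034 / 0.0804

t ≈ 19.94 months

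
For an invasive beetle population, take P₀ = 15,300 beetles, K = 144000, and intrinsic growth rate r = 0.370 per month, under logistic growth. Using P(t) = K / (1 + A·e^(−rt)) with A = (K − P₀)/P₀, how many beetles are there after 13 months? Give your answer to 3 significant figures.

A = (144000 − 15300)/15300 = 8.41176
P(13) = 144000 / (1 + 8.41176·e^(−0.37·13)) = 144000 / (1 + 8.41176·0.008148)
= 144000 / 1.06854 ≈ 134763.59

≈ 135,000 beetles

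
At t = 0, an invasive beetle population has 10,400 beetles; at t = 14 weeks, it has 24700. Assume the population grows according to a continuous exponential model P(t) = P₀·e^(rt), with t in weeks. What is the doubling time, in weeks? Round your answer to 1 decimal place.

doubling time ≈ 11.2 weeks

r = ln(24700/10400) / 14 = ln(2.375) / 14 ≈ 0.061786 per week
doubling time = ln 2 / |r| = 0.69315 / 0.061786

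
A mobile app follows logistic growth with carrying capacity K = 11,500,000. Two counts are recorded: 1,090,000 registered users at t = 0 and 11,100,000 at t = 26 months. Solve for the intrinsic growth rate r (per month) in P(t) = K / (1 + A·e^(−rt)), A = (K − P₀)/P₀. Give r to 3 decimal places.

r ≈ 0.215 per month

A = (11500000 − 1090000)/1090000 = 9.55046
11100000 = 11500000/(1 + 9.55046·e^(−r·26)) → e^(−26r) = (1.03604 − 1)/9.55046 = 0.003773
r = −ln(0.003773)/26 = 5.57983/26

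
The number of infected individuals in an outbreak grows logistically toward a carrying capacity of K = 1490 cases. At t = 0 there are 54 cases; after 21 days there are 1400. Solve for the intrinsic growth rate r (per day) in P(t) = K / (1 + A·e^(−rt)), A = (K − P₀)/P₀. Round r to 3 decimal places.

A = (1490 − 54)/54 = 26.59259
1400 = 1490/(1 + 26.59259·e^(−r·21)) → e^(−21r) = (1.06429 − 1)/26.59259 = 0.002417
r = −ln(0.002417)/21 = 6.02505/21

r ≈ 0.287 per day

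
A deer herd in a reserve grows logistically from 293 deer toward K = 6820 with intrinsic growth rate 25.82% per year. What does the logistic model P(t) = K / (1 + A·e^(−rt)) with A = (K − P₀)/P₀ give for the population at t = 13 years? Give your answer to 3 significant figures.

≈ 3,840 deer

A = (6820 − 293)/293 = 22.27645
P(13) = 6820 / (1 + 22.27645·e^(−0.2582·13)) = 6820 / (1 + 22.27645·0.034854)
= 6820 / 1.77641 ≈ 3839.2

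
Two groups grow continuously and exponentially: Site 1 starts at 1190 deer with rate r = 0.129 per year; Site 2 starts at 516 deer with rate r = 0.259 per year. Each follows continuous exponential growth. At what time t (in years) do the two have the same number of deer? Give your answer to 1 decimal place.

1190·e^(0.129t) = 516·e^(0.259t)
1190/516 = e^((0.259 − 0.129)t) → ln(2.3062) = 0.13·t
t = 0.8356 / 0.13

t ≈ 6.4 years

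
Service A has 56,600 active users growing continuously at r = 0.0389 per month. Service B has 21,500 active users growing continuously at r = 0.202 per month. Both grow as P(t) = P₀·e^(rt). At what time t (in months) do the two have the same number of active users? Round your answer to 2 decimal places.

t ≈ 5.93 months

56600·e^(0.0389t) = 21500·e^(0.202t)
56600/21500 = e^((0.202 − 0.0389)t) → ln(2.63256) = 0.1631·t
t = 0.96796 / 0.1631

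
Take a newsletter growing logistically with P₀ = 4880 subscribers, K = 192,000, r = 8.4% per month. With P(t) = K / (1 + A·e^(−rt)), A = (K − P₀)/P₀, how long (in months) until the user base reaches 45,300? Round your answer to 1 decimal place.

A = (192000 − 4880)/4880 = 38.34426
45300 = 192000/(1 + 38.34426·e^(−0.084t)) → 1 + 38.34426·e^(−0.084t) = 4.23841
e^(−0.084t) = 0.084456 → t = ln(11.84046)/0.084 = 2.47152/0.084

t ≈ 29.4 months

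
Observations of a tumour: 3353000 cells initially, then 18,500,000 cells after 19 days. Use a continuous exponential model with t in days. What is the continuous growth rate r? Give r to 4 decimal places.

r ≈ 0.0899 per day

18500000 = 3353000 · e^(r·19)
e^(19r) = 18500000/3353000 = 5.51745
r = ln(5.51745) / 19 = 1.70792 / 19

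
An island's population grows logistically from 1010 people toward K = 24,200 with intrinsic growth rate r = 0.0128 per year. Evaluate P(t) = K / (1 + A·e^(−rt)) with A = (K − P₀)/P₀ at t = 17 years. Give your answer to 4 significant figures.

A = (24200 − 1010)/1010 = 22.9604
P(17) = 24200 / (1 + 22.9604·e^(−0.0128·17)) = 24200 / (1 + 22.9604·0.804447)
= 24200 / 19.47043 ≈ 1242.91

≈ 1,243 people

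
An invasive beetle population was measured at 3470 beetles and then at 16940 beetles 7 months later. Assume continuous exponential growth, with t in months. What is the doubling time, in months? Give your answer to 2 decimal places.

doubling time ≈ 3.06 months

r = ln(16940/3470) / 7 = ln(4.88184) / 7 ≈ 0.226503 per month
doubling time = ln 2 / |r| = 0.69315 / 0.226503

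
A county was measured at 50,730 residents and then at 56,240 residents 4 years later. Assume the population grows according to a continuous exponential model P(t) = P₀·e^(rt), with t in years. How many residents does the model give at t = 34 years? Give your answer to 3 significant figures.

≈ 122,000 residents

r = ln(56240/50730) / 4 ≈ 0.025778 per year
P(34) = 50730 · e^(0.025778·34) = 50730 · 2.40234 ≈ 121870.53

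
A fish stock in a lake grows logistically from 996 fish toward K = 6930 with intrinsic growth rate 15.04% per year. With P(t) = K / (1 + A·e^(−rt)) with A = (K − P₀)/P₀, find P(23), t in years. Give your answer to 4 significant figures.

A = (6930 − 996)/996 = 5.95783
P(23) = 6930 / (1 + 5.95783·e^(−0.1504·23)) = 6930 / (1 + 5.95783·0.031455)
= 6930 / 1.1874 ≈ 5836.27

≈ 5,836 fish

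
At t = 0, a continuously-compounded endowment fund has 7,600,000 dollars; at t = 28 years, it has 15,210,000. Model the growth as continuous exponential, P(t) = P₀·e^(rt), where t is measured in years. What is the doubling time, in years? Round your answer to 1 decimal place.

doubling time ≈ 28.0 years

r = ln(15210000/7600000) / 28 = ln(2.00132) / 28 ≈ 0.024779 per year
doubling time = ln 2 / |r| = 0.69315 / 0.024779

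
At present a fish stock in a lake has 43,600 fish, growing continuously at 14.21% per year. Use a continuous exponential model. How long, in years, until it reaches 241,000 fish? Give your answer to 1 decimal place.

t ≈ 12.0 years

241000 = 43600 · e^(0.1421·t)
t = ln(241000/43600) / 0.1421 = ln(5.52752) / 0.1421 = 1.70974 / 0.1421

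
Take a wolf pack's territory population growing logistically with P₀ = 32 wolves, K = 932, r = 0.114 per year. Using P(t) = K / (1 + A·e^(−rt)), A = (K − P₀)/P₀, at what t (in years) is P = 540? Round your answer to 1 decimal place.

A = (932 − 32)/32 = 28.125
540 = 932/(1 + 28.125·e^(−0.114t)) → 1 + 28.125·e^(−0.114t) = 1.72593
e^(−0.114t) = 0.025811 → t = ln(38.74362)/0.114 = 3.65697/0.114

t ≈ 32.1 years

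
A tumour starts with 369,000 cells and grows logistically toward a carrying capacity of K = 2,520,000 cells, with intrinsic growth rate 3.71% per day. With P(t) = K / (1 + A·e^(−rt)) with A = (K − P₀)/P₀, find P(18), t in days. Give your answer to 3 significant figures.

A = (2520000 − 369000)/369000 = 5.82927
P(18) = 2520000 / (1 + 5.82927·e^(−0.0371·18)) = 2520000 / (1 + 5.82927·0.512836)
= 2520000 / 3.98946 ≈ 631665.04

≈ 632,000 cells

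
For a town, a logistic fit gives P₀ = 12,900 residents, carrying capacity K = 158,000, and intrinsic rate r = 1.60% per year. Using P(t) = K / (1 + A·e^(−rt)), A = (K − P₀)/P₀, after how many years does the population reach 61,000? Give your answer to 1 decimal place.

t ≈ 122.3 years

A = (158000 − 12900)/12900 = 11.24806
61000 = 158000/(1 + 11.24806·e^(−0.016t)) → 1 + 11.24806·e^(−0.016t) = 2.59016
e^(−0.016t) = 0.141372 → t = ln(7.07352)/0.016 = 1.95636/0.016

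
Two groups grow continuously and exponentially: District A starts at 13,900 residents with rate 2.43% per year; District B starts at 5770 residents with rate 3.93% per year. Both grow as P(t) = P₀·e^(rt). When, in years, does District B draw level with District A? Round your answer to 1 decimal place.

t ≈ 58.6 years

13900·e^(0.0243t) = 5770·e^(0.0393t)
13900/5770 = e^((0.0393 − 0.0243)t) → ln(2.40901) = 0.015·t
t = 0.87922 / 0.015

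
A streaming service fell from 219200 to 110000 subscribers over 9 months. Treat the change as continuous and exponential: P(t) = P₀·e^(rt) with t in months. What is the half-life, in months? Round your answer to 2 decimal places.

r = ln(110000/219200) / 9 = ln(0.50182) / 9 ≈ -0.076612 per month
half-life = ln 2 / |r| = 0.69315 / 0.076612

half-life ≈ 9.05 months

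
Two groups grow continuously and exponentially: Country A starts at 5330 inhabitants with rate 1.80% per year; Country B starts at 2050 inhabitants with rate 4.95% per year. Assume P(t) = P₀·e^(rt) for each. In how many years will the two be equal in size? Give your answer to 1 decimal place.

t ≈ 30.3 years

5330·e^(0.018t) = 2050·e^(0.0495t)
5330/2050 = e^((0.0495 − 0.018)t) → ln(2.6) = 0.0315·t
t = 0.95551 / 0.0315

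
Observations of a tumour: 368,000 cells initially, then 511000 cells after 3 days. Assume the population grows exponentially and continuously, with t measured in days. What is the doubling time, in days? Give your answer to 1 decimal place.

r = ln(511000/368000) / 3 = ln(1.38859) / 3 ≈ 0.109429 per day
doubling time = ln 2 / |r| = 0.69315 / 0.109429

doubling time ≈ 6.3 days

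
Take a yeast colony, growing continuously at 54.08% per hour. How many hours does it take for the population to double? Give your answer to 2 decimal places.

doubling time ≈ 1.28 hours

doubling time = ln(2) / |r| = 0.69315 / 0.5408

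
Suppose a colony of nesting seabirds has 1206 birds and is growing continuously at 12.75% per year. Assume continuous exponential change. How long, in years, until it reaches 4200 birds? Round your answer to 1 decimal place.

4200 = 1206 · e^(0.1275·t)
t = ln(4200/1206) / 0.1275 = ln(3.48259) / 0.1275 = 1.24778 / 0.1275

t ≈ 9.8 years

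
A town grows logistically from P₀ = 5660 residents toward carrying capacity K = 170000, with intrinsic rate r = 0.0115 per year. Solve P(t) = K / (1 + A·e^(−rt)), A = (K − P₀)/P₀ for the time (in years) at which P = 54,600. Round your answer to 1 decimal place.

A = (170000 − 5660)/5660 = 29.03534
54600 = 170000/(1 + 29.03534·e^(−0.0115t)) → 1 + 29.03534·e^(−0.0115t) = 3.11355
e^(−0.0115t) = 0.072792 → t = ln(13.73769)/0.0115 = 2.62014/0.0115

t ≈ 227.8 years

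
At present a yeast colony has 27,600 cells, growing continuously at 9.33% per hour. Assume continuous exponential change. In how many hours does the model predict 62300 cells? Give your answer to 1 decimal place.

t ≈ 8.7 hours

62300 = 27600 · e^(0.0933·t)
t = ln(62300/27600) / 0.0933 = ln(2.25725) / 0.0933 = 0.81415 / 0.0933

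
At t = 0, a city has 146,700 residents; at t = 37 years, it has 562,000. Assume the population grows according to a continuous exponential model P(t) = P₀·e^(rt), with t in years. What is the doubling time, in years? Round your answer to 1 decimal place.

doubling time ≈ 19.1 years

r = ln(562000/146700) / 37 = ln(3.83095) / 37 ≈ 0.0363 per year
doubling time = ln 2 / |r| = 0.69315 / 0.0363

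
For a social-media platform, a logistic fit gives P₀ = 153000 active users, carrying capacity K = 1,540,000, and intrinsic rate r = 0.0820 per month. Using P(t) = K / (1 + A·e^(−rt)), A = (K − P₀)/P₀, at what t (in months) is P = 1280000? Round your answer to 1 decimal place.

A = (1540000 − 153000)/153000 = 9.06536
1280000 = 1540000/(1 + 9.06536·e^(−0.082t)) → 1 + 9.06536·e^(−0.082t) = 1.20312
e^(−0.082t) = 0.022407 → t = ln(44.62946)/0.082 = 3.79839/0.082

t ≈ 46.3 months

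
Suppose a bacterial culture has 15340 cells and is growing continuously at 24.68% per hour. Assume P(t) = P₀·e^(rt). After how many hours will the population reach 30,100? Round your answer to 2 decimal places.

t ≈ 2.73 hours

30100 = 15340 · e^(0.2468·t)
t = ln(30100/15340) / 0.2468 = ln(1.96219) / 0.2468 = 0.67406 / 0.2468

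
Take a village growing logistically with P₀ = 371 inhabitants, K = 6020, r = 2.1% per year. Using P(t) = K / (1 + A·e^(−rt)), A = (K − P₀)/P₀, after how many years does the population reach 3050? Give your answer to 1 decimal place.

t ≈ 130.9 years

A = (6020 − 371)/371 = 15.22642
3050 = 6020/(1 + 15.22642·e^(−0.021t)) → 1 + 15.22642·e^(−0.021t) = 1.97377
e^(−0.021t) = 0.063953 → t = ln(15.63655)/0.021 = 2.74961/0.021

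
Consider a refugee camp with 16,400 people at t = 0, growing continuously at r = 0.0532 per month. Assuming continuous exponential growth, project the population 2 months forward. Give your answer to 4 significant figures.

P(2) = 16400 · e^(0.0532·2) = 16400 · e^(0.1064)
= 16400 · 1.11227 ≈ 18241.17

≈ 18,240 people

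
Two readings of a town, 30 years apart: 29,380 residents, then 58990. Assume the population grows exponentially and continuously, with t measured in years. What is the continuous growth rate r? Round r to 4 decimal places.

r ≈ 0.0232 per year

58990 = 29380 · e^(r·30)
e^(30r) = 58990/29380 = 2.00783
r = ln(2.00783) / 30 = 0.69705 / 30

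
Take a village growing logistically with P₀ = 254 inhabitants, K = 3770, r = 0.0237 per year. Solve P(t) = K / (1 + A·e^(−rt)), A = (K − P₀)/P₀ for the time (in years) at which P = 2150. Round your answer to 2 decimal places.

A = (3770 − 254)/254 = 13.84252
2150 = 3770/(1 + 13.84252·e^(−0.0237t)) → 1 + 13.84252·e^(−0.0237t) = 1.75349
e^(−0.0237t) = 0.054433 → t = ln(18.37125)/0.0237 = 2.91079/0.0237

t ≈ 122.82 years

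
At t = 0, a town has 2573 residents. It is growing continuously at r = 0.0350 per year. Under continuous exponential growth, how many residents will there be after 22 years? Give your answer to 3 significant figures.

≈ 5,560 residents

P(22) = 2573 · e^(0.035·22) = 2573 · e^(0.77)
= 2573 · 2.15977 ≈ 5557.08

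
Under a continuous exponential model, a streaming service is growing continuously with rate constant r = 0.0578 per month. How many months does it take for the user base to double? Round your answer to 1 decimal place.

doubling time = ln(2) / |r| = 0.69315 / 0.0578

doubling time ≈ 12.0 months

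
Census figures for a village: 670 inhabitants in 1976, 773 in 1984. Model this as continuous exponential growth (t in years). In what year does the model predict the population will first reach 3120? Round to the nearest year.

year 2062

r = ln(773/670) / 8 = 0.143/8 ≈ 0.017875 per year
t = ln(3120/670) / r = 1.53831/0.017875 ≈ 86.06 years after 1976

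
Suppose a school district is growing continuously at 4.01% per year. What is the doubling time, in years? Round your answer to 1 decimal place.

doubling time ≈ 17.3 years

doubling time = ln(2) / |r| = 0.69315 / 0.0401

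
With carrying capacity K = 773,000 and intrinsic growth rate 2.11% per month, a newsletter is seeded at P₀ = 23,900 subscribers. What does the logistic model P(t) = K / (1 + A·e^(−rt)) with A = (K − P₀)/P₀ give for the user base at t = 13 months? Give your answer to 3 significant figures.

≈ 31,100 subscribers

A = (773000 − 23900)/23900 = 31.3431
P(13) = 773000 / (1 + 31.3431·e^(−0.0211·13)) = 773000 / (1 + 31.3431·0.760104)
= 773000 / 24.82401 ≈ 31139.2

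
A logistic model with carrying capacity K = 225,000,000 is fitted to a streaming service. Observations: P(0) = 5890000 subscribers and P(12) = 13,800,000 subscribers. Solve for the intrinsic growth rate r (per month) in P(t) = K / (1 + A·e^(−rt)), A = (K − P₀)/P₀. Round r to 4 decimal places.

r ≈ 0.0740 per month

A = (225000000 − 5890000)/5890000 = 37.20034
13800000 = 225000000/(1 + 37.20034·e^(−r·12)) → e^(−12r) = (16.30435 − 1)/37.20034 = 0.411403
r = −ln(0.411403)/12 = 0.88818/12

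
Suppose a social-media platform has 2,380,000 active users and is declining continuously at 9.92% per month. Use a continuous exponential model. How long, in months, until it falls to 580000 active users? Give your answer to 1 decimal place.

t ≈ 14.2 months

580000 = 2380000 · e^(-0.0992·t)
t = ln(580000/2380000) / -0.0992 = ln(0.2437) / -0.0992 = -1.41183 / -0.0992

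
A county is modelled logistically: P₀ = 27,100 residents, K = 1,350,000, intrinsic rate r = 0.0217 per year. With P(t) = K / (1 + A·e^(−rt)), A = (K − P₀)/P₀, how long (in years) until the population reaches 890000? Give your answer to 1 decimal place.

t ≈ 209.6 years

A = (1350000 − 27100)/27100 = 48.8155
890000 = 1350000/(1 + 48.8155·e^(−0.0217t)) → 1 + 48.8155·e^(−0.0217t) = 1.51685
e^(−0.0217t) = 0.010588 → t = ln(94.44738)/0.0217 = 4.54804/0.0217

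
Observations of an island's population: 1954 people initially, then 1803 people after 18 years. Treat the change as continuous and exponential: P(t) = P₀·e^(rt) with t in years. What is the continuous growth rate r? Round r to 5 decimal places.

r ≈ -0.00447 per year

1803 = 1954 · e^(r·18)
e^(18r) = 1803/1954 = 0.92272
r = ln(0.92272) / 18 = -0.08043 / 18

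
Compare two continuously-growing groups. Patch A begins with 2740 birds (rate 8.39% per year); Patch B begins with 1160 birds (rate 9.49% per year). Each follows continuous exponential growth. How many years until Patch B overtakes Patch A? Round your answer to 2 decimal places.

2740·e^(0.0839t) = 1160·e^(0.0949t)
2740/1160 = e^((0.0949 − 0.0839)t) → ln(2.36207) = 0.011·t
t = 0.85954 / 0.011

t ≈ 78.14 years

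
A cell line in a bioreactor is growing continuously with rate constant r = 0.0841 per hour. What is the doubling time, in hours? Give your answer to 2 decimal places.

doubling time = ln(2) / |r| = 0.69315 / 0.0841

doubling time ≈ 8.24 hours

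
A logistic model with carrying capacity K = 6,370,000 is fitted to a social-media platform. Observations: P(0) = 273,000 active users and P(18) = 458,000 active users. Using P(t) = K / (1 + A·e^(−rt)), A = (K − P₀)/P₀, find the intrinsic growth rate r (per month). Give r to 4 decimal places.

A = (6370000 − 273000)/273000 = 22.33333
458000 = 6370000/(1 + 22.33333·e^(−r·18)) → e^(−18r) = (13.9083 − 1)/22.33333 = 0.577983
r = −ln(0.577983)/18 = 0.54821/18

r ≈ 0.0305 per month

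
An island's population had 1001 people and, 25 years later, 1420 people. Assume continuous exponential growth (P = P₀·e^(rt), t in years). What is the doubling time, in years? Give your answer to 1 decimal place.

doubling time ≈ 49.6 years

r = ln(1420/1001) / 25 = ln(1.41858) / 25 ≈ 0.013986 per year
doubling time = ln 2 / |r| = 0.69315 / 0.013986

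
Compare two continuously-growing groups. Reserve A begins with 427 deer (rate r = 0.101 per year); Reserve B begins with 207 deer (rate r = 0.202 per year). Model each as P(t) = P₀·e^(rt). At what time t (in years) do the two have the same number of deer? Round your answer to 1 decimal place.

427·e^(0.101t) = 207·e^(0.202t)
427/207 = e^((0.202 − 0.101)t) → ln(2.0628) = 0.101·t
t = 0.72407 / 0.101

t ≈ 7.2 years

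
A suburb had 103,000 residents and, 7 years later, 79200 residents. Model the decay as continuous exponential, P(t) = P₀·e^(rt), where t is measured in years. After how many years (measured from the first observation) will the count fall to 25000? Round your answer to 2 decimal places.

r = ln(79200/103000) / 7 ≈ -0.037536 per year
t = ln(25000/103000) / r = -1.41585 / -0.037536 ≈ 37.72

t ≈ 37.72 years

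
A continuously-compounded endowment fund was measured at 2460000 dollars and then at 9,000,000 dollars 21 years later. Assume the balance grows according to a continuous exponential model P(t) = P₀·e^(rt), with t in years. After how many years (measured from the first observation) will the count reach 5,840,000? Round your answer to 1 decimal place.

t ≈ 14.0 years

r = ln(9000000/2460000) / 21 ≈ 0.061765 per year
t = ln(5840000/2460000) / r = 0.86457 / 0.061765 ≈ 13.998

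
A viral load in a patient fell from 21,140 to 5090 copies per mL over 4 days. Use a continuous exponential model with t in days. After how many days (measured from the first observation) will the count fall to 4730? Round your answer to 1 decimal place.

r = ln(5090/21140) / 4 ≈ -0.355972 per day
t = ln(4730/21140) / r = -1.49724 / -0.355972 ≈ 4.206

t ≈ 4.2 days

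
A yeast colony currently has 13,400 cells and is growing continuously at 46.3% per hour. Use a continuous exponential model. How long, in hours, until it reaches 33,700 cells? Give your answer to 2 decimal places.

33700 = 13400 · e^(0.463·t)
t = ln(33700/13400) / 0.463 = ln(2.51493) / 0.463 = 0.92224 / 0.463

t ≈ 1.99 hours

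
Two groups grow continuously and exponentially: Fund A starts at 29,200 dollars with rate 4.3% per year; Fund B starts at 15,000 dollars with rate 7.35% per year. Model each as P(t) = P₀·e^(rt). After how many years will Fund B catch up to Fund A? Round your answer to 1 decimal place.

29200·e^(0.043t) = 15000·e^(0.0735t)
29200/15000 = e^((0.0735 − 0.043)t) → ln(1.94667) = 0.0305·t
t = 0.66612 / 0.0305

t ≈ 21.8 years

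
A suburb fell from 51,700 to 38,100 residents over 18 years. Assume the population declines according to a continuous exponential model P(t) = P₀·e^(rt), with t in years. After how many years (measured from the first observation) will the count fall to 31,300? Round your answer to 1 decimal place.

t ≈ 29.6 years

r = ln(38100/51700) / 18 ≈ -0.016958 per year
t = ln(31300/51700) / r = -0.50184 / -0.016958 ≈ 29.593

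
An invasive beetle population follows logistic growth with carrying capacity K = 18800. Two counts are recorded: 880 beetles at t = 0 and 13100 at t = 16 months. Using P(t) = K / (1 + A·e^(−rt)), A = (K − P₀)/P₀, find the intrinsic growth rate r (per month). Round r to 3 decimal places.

A = (18800 − 880)/880 = 20.36364
13100 = 18800/(1 + 20.36364·e^(−r·16)) → e^(−16r) = (1.43511 − 1)/20.36364 = 0.021367
r = −ln(0.021367)/16 = 3.8459/16

r ≈ 0.240 per month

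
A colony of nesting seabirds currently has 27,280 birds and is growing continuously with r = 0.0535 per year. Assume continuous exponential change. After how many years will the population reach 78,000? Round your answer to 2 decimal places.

78000 = 27280 · e^(0.0535·t)
t = ln(78000/27280) / 0.0535 = ln(2.85924) / 0.0535 = 1.05055 / 0.0535

t ≈ 19.64 years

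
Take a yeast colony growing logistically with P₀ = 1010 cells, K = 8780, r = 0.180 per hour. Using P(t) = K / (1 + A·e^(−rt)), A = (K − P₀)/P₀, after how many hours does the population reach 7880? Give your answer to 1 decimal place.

t ≈ 23.4 hours

A = (8780 − 1010)/1010 = 7.69307
7880 = 8780/(1 + 7.69307·e^(−0.18t)) → 1 + 7.69307·e^(−0.18t) = 1.11421
e^(−0.18t) = 0.014846 → t = ln(67.3571)/0.18 = 4.21001/0.18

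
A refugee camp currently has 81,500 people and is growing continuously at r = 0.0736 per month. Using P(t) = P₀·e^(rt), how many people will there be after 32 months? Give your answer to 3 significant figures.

P(32) = 81500 · e^(0.0736·32) = 81500 · e^(2.3552)
= 81500 · 10.54024 ≈ 859029.29

≈ 859,000 people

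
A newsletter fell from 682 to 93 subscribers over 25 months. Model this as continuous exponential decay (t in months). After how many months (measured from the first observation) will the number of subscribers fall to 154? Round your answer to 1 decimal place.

r = ln(93/682) / 25 ≈ -0.079697 per month
t = ln(154/682) / r = -1.48808 / -0.079697 ≈ 18.672

t ≈ 18.7 months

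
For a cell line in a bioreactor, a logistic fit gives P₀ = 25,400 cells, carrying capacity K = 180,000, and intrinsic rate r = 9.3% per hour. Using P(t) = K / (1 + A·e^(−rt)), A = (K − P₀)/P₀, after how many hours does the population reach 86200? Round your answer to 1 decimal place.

A = (180000 − 25400)/25400 = 6.08661
86200 = 180000/(1 + 6.08661·e^(−0.093t)) → 1 + 6.08661·e^(−0.093t) = 2.08817
e^(−0.093t) = 0.17878 → t = ln(5.59346)/0.093 = 1.7216/0.093

t ≈ 18.5 hours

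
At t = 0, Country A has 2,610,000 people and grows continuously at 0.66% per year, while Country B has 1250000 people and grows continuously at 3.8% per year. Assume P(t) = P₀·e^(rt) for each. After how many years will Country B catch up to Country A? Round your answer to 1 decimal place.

2610000·e^(0.0066t) = 1250000·e^(0.038t)
2610000/1250000 = e^((0.038 − 0.0066)t) → ln(2.088) = 0.0314·t
t = 0.73621 / 0.0314

t ≈ 23.4 years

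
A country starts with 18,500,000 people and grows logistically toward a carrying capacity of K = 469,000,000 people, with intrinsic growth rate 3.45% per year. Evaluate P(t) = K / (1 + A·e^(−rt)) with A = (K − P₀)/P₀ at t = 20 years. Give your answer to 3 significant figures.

A = (469000000 − 18500000)/18500000 = 24.35135
P(20) = 469000000 / (1 + 24.35135·e^(−0.0345·20)) = 469000000 / (1 + 24.35135·0.501576)
= 469000000 / 13.21406 ≈ 35492511.34

≈ 35,500,000 people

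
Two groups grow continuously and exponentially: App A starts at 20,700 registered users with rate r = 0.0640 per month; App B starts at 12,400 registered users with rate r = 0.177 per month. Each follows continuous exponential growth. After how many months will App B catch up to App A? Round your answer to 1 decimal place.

20700·e^(0.064t) = 12400·e^(0.177t)
20700/12400 = e^((0.177 − 0.064)t) → ln(1.66935) = 0.113·t
t = 0.51244 / 0.113

t ≈ 4.5 months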